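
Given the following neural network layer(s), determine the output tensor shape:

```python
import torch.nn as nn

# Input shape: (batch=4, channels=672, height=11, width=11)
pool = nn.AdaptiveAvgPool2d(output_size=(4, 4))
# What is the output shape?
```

Input: (4, 672, 11, 11) -> Output: (4, 672, 4, 4)

Answer: (4, 672, 4, 4)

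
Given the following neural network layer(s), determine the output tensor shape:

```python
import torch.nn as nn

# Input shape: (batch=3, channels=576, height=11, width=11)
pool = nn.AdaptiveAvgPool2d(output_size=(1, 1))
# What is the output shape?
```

Input: (3, 576, 11, 11) -> Output: (3, 576, 1, 1)

Answer: (3, 576, 1, 1)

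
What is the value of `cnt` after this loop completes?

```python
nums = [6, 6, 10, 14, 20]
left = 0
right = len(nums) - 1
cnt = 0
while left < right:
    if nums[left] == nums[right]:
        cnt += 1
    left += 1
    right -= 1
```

Count matching pairs from ends
`cnt` takes the values: 0

Answer: 0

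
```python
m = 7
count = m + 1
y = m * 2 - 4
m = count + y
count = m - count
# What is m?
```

Trace:
`m = 7` → m = 7
`count = m + 1` → count = 8
`y = m * 2 - 4` → y = 10
`m = count + y` → m = 18
`count = m - count` → count = 10
So m = 18

Answer: 18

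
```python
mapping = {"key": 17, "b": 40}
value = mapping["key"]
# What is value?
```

Trace:
`mapping = {"key": 17, "b": 40}` → mapping = {'key': 17, 'b': 40}
`value = mapping["key"]` → value = 17
So value = 17

Answer: 17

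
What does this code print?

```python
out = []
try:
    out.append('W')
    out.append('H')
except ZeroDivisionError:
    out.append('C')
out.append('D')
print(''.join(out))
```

Execution trace: 'W' (try body) → 'H' (try body, no exception) → 'D' (after the try/except). Output: WHD

Answer: WHD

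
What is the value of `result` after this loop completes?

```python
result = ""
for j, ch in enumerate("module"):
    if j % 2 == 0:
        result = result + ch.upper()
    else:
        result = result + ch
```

Uppercase even positions in 'module'
`result` takes the values: "" → "M" → "Mo" → "MoD" → "MoDu" → "MoDuL" → "MoDuLe"

Answer: "MoDuLe"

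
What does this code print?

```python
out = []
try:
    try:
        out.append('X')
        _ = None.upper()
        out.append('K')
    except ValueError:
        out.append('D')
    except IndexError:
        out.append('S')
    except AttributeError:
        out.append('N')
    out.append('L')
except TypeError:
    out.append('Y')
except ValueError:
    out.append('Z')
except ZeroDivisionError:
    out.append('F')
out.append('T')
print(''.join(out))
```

Execution trace: 'X' (inner try body) → 'N' (inner except AttributeError) → 'L' (try body, no exception) → 'T' (after the try/except). Output: XNLT

Answer: XNLT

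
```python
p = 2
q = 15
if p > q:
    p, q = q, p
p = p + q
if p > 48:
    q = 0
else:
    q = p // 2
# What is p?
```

Trace:
`p = 2` → p = 2
`q = 15` → q = 15
`if p > q: ...` → p > q is False → no variable changes
`p = p + q` → p = 17
`if p > 48: ...` → p > 48 is False, take else branch → q = 8
So p = 17

Answer: 17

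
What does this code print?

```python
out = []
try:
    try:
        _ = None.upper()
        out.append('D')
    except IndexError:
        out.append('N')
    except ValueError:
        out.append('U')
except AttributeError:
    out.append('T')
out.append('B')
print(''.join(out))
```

Execution trace: 'T' (outer except AttributeError) → 'B' (after the try/except). Output: TB

Answer: TB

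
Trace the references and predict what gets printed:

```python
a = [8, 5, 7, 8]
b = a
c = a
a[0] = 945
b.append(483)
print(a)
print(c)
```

Key concept: multiple aliases.
Step by step:
`a = [8, 5, 7, 8]` → a = [8, 5, 7, 8]
`b = a` → b = [8, 5, 7, 8] (same object as a)
`c = a` → c = [8, 5, 7, 8] (same object as a, b)
`a[0] = 945` → a = [945, 5, 7, 8] (same object as b, c); b = [945, 5, 7, 8] (same object as a, c); c = [945, 5, 7, 8] (same object as a, b)
`b.append(483)` → a = [945, 5, 7, 8, 483] (same object as b, c); b = [945, 5, 7, 8, 483] (same object as a, c); c = [945, 5, 7, 8, 483] (same object as a, b)
`print(a)` → prints [945, 5, 7, 8, 483]
`print(c)` → prints [945, 5, 7, 8, 483]

Answer:
[945, 5, 7, 8, 483]
[945, 5, 7, 8, 483]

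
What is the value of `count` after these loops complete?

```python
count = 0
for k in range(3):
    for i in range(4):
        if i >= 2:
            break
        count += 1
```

Inner breaks at 2, outer runs 3 times
`count` takes the values: 0 → 1 → 2 → 3 → 4 → 5 → 6

Answer: 6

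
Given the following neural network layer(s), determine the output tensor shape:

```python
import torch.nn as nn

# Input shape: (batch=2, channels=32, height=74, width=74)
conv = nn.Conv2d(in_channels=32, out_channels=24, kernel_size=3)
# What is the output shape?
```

Input: (2, 32, 74, 74) -> Output: (2, 24, 72, 72)

Answer: (2, 24, 72, 72)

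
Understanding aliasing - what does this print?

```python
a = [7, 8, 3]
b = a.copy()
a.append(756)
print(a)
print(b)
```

Key concept: list.copy() creates independent copy.
Step by step:
`a = [7, 8, 3]` → a = [7, 8, 3]
`b = a.copy()` → b = [7, 8, 3]
`a.append(756)` → a = [7, 8, 3, 756]
`print(a)` → prints [7, 8, 3, 756]
`print(b)` → prints [7, 8, 3]

Answer:
[7, 8, 3, 756]
[7, 8, 3]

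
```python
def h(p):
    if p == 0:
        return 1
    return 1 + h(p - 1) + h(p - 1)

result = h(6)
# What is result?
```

h(p) = 1 + 2·h(p-1), h(0)=1. Closed form: (1+1)·2^6 - 1 = 127.

Answer: 127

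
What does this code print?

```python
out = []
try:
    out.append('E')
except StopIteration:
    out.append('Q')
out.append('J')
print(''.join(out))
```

Execution trace: 'E' (try body, no exception) → 'J' (after the try/except). Output: EJ

Answer: EJ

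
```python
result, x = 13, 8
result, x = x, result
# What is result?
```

Trace:
`result, x = 13, 8` → result = 13; x = 8
`result, x = x, result` → result = 8; x = 13
So result = 8

Answer: 8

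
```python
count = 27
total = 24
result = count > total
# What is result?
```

Trace:
`count = 27` → count = 27
`total = 24` → total = 24
`result = count > total` → result = True
So result = True

Answer: True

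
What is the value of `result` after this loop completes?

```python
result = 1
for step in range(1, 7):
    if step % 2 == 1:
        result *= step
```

Product of odd numbers 1 to 6
`result` takes the values: 1 → 3 → 15

Answer: 15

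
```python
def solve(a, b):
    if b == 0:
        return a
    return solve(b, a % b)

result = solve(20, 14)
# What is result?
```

solve(20, 14) -> solve(14, 6) -> solve(6, 2) -> solve(2, 0) -> 2

Answer: 2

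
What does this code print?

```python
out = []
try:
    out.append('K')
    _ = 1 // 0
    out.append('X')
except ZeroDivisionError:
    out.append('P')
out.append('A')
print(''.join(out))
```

Execution trace: 'K' (try body) → 'P' (except ZeroDivisionError) → 'A' (after the try/except). Output: KPA

Answer: KPA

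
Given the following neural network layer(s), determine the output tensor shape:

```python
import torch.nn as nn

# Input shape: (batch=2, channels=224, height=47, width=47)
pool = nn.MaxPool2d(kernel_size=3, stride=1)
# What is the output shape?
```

Input: (2, 224, 47, 47) -> Output: (2, 224, 45, 45)

Answer: (2, 224, 45, 45)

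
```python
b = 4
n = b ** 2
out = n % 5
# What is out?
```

Trace:
`b = 4` → b = 4
`n = b ** 2` → n = 16
`out = n % 5` → out = 1
So out = 1

Answer: 1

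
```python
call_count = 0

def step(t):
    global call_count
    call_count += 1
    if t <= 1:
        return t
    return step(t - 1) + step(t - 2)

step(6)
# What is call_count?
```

Calls(t) = 1 + Calls(t-1) + Calls(t-2); Calls(0)=Calls(1)=1. For t=6 this gives 25.

Answer: 25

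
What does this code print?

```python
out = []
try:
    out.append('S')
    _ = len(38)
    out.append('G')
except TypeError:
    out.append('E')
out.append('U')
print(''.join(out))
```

Execution trace: 'S' (try body) → 'E' (except TypeError) → 'U' (after the try/except). Output: SEU

Answer: SEU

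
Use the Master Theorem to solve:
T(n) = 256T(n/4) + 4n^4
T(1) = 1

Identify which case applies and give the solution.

a=256, b=4, f(n)=4n^4. log_4(256) = 4. Since c=4 = 4, Case 2 applies: T(n) = Θ(n^log_b(a) · log n) = O(n^4 log n).

Answer: O(n^4 log n) - Case 2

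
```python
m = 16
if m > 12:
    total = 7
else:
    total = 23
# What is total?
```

Trace:
`m = 16` → m = 16
`if m > 12: ...` → m > 12 is True → total = 7
So total = 7

Answer: 7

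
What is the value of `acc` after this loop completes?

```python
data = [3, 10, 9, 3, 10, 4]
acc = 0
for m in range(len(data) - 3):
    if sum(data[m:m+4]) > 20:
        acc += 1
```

Count windows with sum > 20
`acc` takes the values: 0 → 1 → 2 → 3

Answer: 3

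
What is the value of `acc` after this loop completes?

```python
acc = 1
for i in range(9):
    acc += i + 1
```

Start at 1, add 1 to 9 = 46
`acc` takes the values: 1 → 2 → 4 → 7 → 11 → 16 → 22 → 29 → 37 → 46

Answer: 46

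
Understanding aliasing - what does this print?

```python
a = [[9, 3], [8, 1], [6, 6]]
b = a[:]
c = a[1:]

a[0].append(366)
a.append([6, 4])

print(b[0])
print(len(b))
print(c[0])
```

Key concept: slice with nested mutation.
Step by step:
`a = [[9, 3], [8, 1], [6, 6]]` → a = [[9, 3], [8, 1], [6, 6]]
`b = a[:]` → b = [[9, 3], [8, 1], [6, 6]]
`c = a[1:]` → c = [[8, 1], [6, 6]]
`a[0].append(366)` → a = [[9, 3, 366], [8, 1], [6, 6]]; b = [[9, 3, 366], [8, 1], [6, 6]]
`a.append([6, 4])` → a = [[9, 3, 366], [8, 1], [6, 6], [6, 4]]
`print(b[0])` → prints [9, 3, 366]
`print(len(b))` → prints 3
`print(c[0])` → prints [8, 1]

Answer:
[9, 3, 366]
3
[8, 1]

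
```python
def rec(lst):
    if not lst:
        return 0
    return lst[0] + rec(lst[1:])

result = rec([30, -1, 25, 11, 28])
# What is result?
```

30 + (-1) + 25 + 11 + 28 + 0 = 93

Answer: 93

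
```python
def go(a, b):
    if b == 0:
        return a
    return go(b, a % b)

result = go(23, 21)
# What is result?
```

go(23, 21) -> go(21, 2) -> go(2, 1) -> go(1, 0) -> 1

Answer: 1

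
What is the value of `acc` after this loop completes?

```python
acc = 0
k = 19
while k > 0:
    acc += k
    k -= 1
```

Sum 19 down to 1
`acc` takes the values: 0 → 19 → 37 → 54 → 70 → 85 → 99 → 112 → 124 → 135 → 145 → 154 → 162 → 169 → 175 → 180 → 184 → 187 → 189 → 190

Answer: 190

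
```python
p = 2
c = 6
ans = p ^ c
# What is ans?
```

Trace:
`p = 2` → p = 2
`c = 6` → c = 6
`ans = p ^ c` → ans = 4
So ans = 4

Answer: 4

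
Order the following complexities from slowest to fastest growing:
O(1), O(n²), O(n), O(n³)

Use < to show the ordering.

Ordered by growth rate: O(1) < O(n) < O(n²) < O(n³)

Answer: O(1) < O(n) < O(n²) < O(n³)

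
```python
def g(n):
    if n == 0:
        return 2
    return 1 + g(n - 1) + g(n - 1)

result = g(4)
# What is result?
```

g(n) = 1 + 2·g(n-1), g(0)=2. Closed form: (2+1)·2^4 - 1 = 47.

Answer: 47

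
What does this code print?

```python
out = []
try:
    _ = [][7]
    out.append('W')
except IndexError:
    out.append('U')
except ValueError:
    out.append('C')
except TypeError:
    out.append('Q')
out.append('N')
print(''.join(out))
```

Execution trace: 'U' (except IndexError) → 'N' (after the try/except). Output: UN

Answer: UN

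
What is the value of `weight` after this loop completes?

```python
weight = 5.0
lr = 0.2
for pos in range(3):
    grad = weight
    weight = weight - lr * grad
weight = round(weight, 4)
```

Gradient descent: w = 5.0 * (1 - 0.2)^3
`weight` takes the values: 5.0 → 4.0 → 3.2 → 2.56

Answer: 2.56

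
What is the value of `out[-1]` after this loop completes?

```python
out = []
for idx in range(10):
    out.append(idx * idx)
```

Last element of squares 0 to 9
`out` takes the values: [] → [0] → [0, 1] → [0, 1, 4] → [0, 1, 4, 9] → [0, 1, 4, 9, 16] → [0, 1, 4, 9, 16, 25] → [0, 1, 4, 9, 16, 25, 36] → [0, 1, 4, 9, 16, 25, 36, 49] → [0, 1, 4, 9, 16, 25, 36, 49, 64] → [0, 1, 4, 9, 16, 25, 36, 49, 64, 81]
So `out[-1]` = 81

Answer: 81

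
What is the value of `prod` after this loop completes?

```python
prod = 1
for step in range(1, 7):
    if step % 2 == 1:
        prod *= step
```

Product of odd numbers 1 to 6
`prod` takes the values: 1 → 3 → 15

Answer: 15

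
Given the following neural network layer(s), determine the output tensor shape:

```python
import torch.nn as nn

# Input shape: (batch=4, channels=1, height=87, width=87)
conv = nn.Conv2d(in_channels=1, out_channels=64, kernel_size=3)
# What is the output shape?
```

Input: (4, 1, 87, 87) -> Output: (4, 64, 85, 85)

Answer: (4, 64, 85, 85)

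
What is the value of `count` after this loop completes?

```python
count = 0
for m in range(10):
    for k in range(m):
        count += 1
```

Triangle number: 0+1+2+...+9
`count` takes the values: 0 → 1 → 2 → 3 → 4 → 5 → 6 → 7 → 8 → 9 → 10 → 11 → 12 → 13 → 14 → 15 → 16 → 17 → 18 → 19 → 20 → 21 → 22 → 23 → 24 → 25 → 26 → 27 → 28 → 29 → … → 41 → 42 → 43 → 44 → 45

Answer: 45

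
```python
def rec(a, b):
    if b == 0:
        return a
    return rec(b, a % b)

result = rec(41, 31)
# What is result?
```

rec(41, 31) -> rec(31, 10) -> rec(10, 1) -> rec(1, 0) -> 1

Answer: 1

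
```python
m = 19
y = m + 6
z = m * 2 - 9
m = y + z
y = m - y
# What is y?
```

Trace:
`m = 19` → m = 19
`y = m + 6` → y = 25
`z = m * 2 - 9` → z = 29
`m = y + z` → m = 54
`y = m - y` → y = 29
So y = 29

Answer: 29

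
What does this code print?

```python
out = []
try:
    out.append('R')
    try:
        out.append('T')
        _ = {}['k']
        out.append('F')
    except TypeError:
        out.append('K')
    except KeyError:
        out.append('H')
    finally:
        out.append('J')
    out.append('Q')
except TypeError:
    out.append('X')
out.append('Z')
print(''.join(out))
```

Execution trace: 'R' (try body) → 'T' (inner try body) → 'H' (inner except KeyError) → 'J' (inner finally) → 'Q' (try body, no exception) → 'Z' (after the try/except). Output: RTHJQZ

Answer: RTHJQZ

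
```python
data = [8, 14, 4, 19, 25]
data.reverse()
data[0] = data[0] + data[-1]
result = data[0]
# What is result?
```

Trace:
`data = [8, 14, 4, 19, 25]` → data = [8, 14, 4, 19, 25]
`data.reverse()` → data = [25, 19, 4, 14, 8]
`data[0] = data[0] + data[-1]` → data = [33, 19, 4, 14, 8]
`result = data[0]` → result = 33
So result = 33

Answer: 33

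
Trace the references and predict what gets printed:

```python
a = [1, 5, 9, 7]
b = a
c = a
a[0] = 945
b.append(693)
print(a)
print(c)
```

Key concept: multiple aliases.
Step by step:
`a = [1, 5, 9, 7]` → a = [1, 5, 9, 7]
`b = a` → b = [1, 5, 9, 7] (same object as a)
`c = a` → c = [1, 5, 9, 7] (same object as a, b)
`a[0] = 945` → a = [945, 5, 9, 7] (same object as b, c); b = [945, 5, 9, 7] (same object as a, c); c = [945, 5, 9, 7] (same object as a, b)
`b.append(693)` → a = [945, 5, 9, 7, 693] (same object as b, c); b = [945, 5, 9, 7, 693] (same object as a, c); c = [945, 5, 9, 7, 693] (same object as a, b)
`print(a)` → prints [945, 5, 9, 7, 693]
`print(c)` → prints [945, 5, 9, 7, 693]

Answer:
[945, 5, 9, 7, 693]
[945, 5, 9, 7, 693]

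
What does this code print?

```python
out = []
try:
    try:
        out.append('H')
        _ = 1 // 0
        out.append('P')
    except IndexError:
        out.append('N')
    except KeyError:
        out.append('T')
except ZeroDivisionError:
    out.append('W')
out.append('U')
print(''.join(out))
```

Execution trace: 'H' (try body) → 'W' (outer except ZeroDivisionError) → 'U' (after the try/except). Output: HWU

Answer: HWU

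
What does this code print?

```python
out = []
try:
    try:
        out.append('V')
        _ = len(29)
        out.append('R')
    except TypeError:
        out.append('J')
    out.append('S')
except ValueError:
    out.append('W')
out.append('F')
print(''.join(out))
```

Execution trace: 'V' (inner try body) → 'J' (inner except TypeError) → 'S' (try body, no exception) → 'F' (after the try/except). Output: VJSF

Answer: VJSF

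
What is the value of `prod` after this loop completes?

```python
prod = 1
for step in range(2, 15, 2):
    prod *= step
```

Product of even numbers 2 to 14
`prod` takes the values: 1 → 2 → 8 → 48 → 384 → 3840 → 46080 → 645120

Answer: 645120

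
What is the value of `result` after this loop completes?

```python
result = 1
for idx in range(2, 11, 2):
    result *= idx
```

Product of even numbers 2 to 10
`result` takes the values: 1 → 2 → 8 → 48 → 384 → 3840

Answer: 3840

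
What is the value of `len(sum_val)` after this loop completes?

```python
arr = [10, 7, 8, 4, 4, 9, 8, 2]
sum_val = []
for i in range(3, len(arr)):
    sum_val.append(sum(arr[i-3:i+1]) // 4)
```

Number of 4-element averages
`sum_val` takes the values: [] → [7] → [7, 5] → [7, 5, 6] → [7, 5, 6, 6] → [7, 5, 6, 6, 5]
So `len(sum_val)` = 5

Answer: 5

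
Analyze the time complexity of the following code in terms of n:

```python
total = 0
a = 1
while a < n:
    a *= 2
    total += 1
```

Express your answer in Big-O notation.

Each loop level contributes: log n. Multiplying the contributions gives O(log n).

Answer: O(log n)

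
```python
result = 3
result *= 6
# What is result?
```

Trace:
`result = 3` → result = 3
`result *= 6` → result = 18
So result = 18

Answer: 18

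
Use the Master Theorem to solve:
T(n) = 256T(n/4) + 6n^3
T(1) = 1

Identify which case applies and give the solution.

a=256, b=4, f(n)=6n^3. log_4(256) = 4. Since c=3 < 4, Case 1 applies: T(n) = Θ(n^log_b(a)) = O(n^4).

Answer: O(n^4) - Case 1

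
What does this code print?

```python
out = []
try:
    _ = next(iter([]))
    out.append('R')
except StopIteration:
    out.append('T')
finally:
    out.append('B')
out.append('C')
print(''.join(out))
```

Execution trace: 'T' (except StopIteration) → 'B' (finally) → 'C' (after the try/except). Output: TBC

Answer: TBC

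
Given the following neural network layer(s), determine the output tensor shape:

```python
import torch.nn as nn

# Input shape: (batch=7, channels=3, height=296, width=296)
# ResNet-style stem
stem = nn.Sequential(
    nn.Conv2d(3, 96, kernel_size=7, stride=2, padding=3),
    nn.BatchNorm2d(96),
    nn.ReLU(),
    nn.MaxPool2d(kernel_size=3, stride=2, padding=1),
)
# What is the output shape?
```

Input: (7, 3, 296, 296) -> after Conv2d 7x7 stride=2: (7, 96, 148, 148) -> Output: (7, 96, 74, 74)

Answer: (7, 96, 74, 74)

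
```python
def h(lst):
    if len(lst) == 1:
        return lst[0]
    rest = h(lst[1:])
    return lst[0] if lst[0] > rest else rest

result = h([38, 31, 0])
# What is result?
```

Recursive max over [38, 31, 0] = 38

Answer: 38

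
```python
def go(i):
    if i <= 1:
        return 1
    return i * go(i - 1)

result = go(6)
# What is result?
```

go(6) = 6 * 5 * 4 * 3 * 2 * 1 = 720

Answer: 720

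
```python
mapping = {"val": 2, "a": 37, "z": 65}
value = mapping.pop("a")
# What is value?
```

Trace:
`mapping = {"val": 2, "a": 37, "z": 65}` → mapping = {'val': 2, 'a': 37, 'z': 65}
`value = mapping.pop("a")` → mapping = {'val': 2, 'z': 65}; value = 37
So value = 37

Answer: 37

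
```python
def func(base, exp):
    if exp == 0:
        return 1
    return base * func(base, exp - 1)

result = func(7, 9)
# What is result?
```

func(7, 9) = 7 * 7 * 7 * 7 * 7 * 7 * 7 * 7 * 7 = 40353607

Answer: 40353607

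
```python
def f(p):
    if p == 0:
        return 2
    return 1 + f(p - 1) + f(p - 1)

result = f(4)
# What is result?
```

f(p) = 1 + 2·f(p-1), f(0)=2. Closed form: (2+1)·2^4 - 1 = 47.

Answer: 47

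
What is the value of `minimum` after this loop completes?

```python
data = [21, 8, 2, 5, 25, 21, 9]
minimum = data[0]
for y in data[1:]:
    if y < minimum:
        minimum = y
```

Minimum of [21, 8, 2, 5, 25, 21, 9]
`minimum` takes the values: 21 → 8 → 2

Answer: 2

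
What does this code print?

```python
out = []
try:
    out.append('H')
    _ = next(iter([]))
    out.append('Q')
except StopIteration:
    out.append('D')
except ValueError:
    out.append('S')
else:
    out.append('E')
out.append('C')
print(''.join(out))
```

Execution trace: 'H' (try body) → 'D' (except StopIteration) → 'C' (after the try/except). Output: HDC

Answer: HDC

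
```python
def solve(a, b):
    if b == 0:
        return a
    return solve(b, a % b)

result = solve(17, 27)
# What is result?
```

solve(17, 27) -> solve(27, 17) -> solve(17, 10) -> solve(10, 7) -> solve(7, 3) -> solve(3, 1) -> solve(1, 0) -> 1

Answer: 1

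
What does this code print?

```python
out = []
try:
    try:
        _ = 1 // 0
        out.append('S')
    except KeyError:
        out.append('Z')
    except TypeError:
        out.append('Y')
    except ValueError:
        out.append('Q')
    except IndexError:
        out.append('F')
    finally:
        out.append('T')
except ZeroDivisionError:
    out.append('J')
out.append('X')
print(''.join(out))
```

Execution trace: 'T' (finally) → 'J' (outer except ZeroDivisionError) → 'X' (after the try/except). Output: TJX

Answer: TJX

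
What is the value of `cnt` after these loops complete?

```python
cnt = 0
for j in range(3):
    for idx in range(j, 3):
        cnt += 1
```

Upper triangle: 3 + 2 + ... + 1
`cnt` takes the values: 0 → 1 → 2 → 3 → 4 → 5 → 6

Answer: 6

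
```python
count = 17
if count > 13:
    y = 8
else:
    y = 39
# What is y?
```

Trace:
`count = 17` → count = 17
`if count > 13: ...` → count > 13 is True → y = 8
So y = 8

Answer: 8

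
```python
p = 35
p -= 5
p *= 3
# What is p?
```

Trace:
`p = 35` → p = 35
`p -= 5` → p = 30
`p *= 3` → p = 90
So p = 90

Answer: 90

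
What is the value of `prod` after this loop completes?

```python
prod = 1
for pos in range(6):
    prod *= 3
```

3^6 = 729
`prod` takes the values: 1 → 3 → 9 → 27 → 81 → 243 → 729

Answer: 729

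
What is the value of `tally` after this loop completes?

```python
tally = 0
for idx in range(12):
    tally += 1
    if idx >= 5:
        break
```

Loop breaks when idx reaches 5, tally is 6
`tally` takes the values: 0 → 1 → 2 → 3 → 4 → 5 → 6

Answer: 6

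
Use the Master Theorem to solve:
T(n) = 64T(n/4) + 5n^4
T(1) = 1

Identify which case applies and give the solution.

a=64, b=4, f(n)=5n^4. log_4(64) = 3. Since c=4 > 3 and the regularity condition holds (64(n/4)^4 = (64/4^4)n^4 with 64/4^4 < 1), Case 3 applies: T(n) = Θ(f(n)) = O(n^4).

Answer: O(n^4) - Case 3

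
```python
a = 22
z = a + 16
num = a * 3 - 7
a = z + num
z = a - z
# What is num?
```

Trace:
`a = 22` → a = 22
`z = a + 16` → z = 38
`num = a * 3 - 7` → num = 59
`a = z + num` → a = 97
`z = a - z` → z = 59
So num = 59

Answer: 59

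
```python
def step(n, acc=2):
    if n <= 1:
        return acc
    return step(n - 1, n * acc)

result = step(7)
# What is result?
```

Accumulator trace (n, acc): (7, 2) -> (6, 14) -> (5, 84) -> (4, 420) -> (3, 1680) -> (2, 5040) -> (1, 10080) -> return 10080

Answer: 10080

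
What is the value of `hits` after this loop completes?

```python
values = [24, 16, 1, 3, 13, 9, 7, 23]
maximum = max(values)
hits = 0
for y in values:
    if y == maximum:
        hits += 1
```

Count of max value 24 in [24, 16, 1, 3, 13, 9, 7, 23]
`hits` takes the values: 0 → 1

Answer: 1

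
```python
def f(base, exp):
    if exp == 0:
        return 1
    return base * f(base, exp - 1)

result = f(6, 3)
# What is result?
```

f(6, 3) = 6 * 6 * 6 = 216

Answer: 216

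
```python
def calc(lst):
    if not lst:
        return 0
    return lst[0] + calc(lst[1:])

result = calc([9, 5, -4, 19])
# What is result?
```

9 + 5 + (-4) + 19 + 0 = 29

Answer: 29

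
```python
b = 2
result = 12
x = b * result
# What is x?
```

Trace:
`b = 2` → b = 2
`result = 12` → result = 12
`x = b * result` → x = 24
So x = 24

Answer: 24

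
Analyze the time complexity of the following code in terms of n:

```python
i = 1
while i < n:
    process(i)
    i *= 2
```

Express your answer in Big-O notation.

This is Logarithmic loop. Time complexity: O(log n).

Answer: O(log n)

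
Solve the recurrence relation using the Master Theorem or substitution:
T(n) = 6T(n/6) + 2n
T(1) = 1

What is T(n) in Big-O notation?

By Master Theorem: a=6, b=6, f(n)=2n. Since log_6(6) = 1 and f(n) = Θ(n^1), Case 2 applies. T(n) = O(n log n).

Answer: O(n log n)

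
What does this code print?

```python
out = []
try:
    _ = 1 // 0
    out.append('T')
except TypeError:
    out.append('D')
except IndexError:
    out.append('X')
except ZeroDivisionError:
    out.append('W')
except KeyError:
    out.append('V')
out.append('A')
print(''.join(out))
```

Execution trace: 'W' (except ZeroDivisionError) → 'A' (after the try/except). Output: WA

Answer: WA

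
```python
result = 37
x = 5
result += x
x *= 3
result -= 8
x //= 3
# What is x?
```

Trace:
`result = 37` → result = 37
`x = 5` → x = 5
`result += x` → result = 42
`x *= 3` → x = 15
`result -= 8` → result = 34
`x //= 3` → x = 5
So x = 5

Answer: 5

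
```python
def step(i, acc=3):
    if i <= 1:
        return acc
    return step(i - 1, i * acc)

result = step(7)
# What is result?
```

Accumulator trace (n, acc): (7, 3) -> (6, 21) -> (5, 126) -> (4, 630) -> (3, 2520) -> (2, 7560) -> (1, 15120) -> return 15120

Answer: 15120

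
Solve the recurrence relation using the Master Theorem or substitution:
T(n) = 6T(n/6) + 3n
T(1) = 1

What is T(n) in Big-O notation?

By Master Theorem: a=6, b=6, f(n)=3n. Since log_6(6) = 1 and f(n) = Θ(n^1), Case 2 applies. T(n) = O(n log n).

Answer: O(n log n)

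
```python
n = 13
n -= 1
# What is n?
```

Trace:
`n = 13` → n = 13
`n -= 1` → n = 12
So n = 12

Answer: 12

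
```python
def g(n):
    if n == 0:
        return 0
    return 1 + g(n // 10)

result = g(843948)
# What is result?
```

Count of digits of 843948: 6

Answer: 6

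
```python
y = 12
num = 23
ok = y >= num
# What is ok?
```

Trace:
`y = 12` → y = 12
`num = 23` → num = 23
`ok = y >= num` → ok = False
So ok = False

Answer: False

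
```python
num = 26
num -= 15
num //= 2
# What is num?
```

Trace:
`num = 26` → num = 26
`num -= 15` → num = 11
`num //= 2` → num = 5
So num = 5

Answer: 5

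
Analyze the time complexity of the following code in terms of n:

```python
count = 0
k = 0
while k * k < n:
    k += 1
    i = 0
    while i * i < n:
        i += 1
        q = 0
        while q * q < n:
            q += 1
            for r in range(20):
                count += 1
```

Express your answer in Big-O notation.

Each loop level contributes: √n × √n × √n × 1. Multiplying the contributions gives O(n√n).

Answer: O(n√n)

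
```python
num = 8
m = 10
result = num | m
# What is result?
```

Trace:
`num = 8` → num = 8
`m = 10` → m = 10
`result = num | m` → result = 10
So result = 10

Answer: 10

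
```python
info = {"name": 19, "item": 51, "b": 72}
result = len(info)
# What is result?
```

Trace:
`info = {"name": 19, "item": 51, "b": 72}` → info = {'name': 19, 'item': 51, 'b': 72}
`result = len(info)` → result = 3
So result = 3

Answer: 3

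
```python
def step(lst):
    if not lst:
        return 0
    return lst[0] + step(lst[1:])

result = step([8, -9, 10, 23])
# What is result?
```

8 + (-9) + 10 + 23 + 0 = 32

Answer: 32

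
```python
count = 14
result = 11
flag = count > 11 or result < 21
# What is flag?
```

Trace:
`count = 14` → count = 14
`result = 11` → result = 11
`flag = count > 11 or result < 21` → flag = True
So flag = True

Answer: True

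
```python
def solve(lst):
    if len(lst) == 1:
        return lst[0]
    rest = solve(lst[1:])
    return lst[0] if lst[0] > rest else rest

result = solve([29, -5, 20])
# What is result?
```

Recursive max over [29, -5, 20] = 29

Answer: 29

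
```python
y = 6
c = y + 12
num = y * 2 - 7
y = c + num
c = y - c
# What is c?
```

Trace:
`y = 6` → y = 6
`c = y + 12` → c = 18
`num = y * 2 - 7` → num = 5
`y = c + num` → y = 23
`c = y - c` → c = 5
So c = 5

Answer: 5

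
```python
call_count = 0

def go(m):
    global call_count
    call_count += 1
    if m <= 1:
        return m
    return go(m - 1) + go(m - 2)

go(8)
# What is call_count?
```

Calls(m) = 1 + Calls(m-1) + Calls(m-2); Calls(0)=Calls(1)=1. For m=8 this gives 67.

Answer: 67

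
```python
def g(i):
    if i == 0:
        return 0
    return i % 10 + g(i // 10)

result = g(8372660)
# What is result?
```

Sum of digits of 8372660: 0 + 6 + 6 + 2 + 7 + 3 + 8 = 32

Answer: 32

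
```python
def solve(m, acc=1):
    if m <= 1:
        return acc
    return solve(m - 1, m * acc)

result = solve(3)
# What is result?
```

Accumulator trace (n, acc): (3, 1) -> (2, 3) -> (1, 6) -> return 6

Answer: 6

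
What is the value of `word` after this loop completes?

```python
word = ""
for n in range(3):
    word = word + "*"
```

Repeat '*' 3 times
`word` takes the values: "" → "*" → "**" → "***"

Answer: "***"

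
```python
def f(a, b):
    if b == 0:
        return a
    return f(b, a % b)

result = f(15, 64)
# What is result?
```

f(15, 64) -> f(64, 15) -> f(15, 4) -> f(4, 3) -> f(3, 1) -> f(1, 0) -> 1

Answer: 1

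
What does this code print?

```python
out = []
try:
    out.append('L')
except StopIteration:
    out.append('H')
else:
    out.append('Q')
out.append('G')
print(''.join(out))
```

Execution trace: 'L' (try body, no exception) → 'Q' (else) → 'G' (after the try/except). Output: LQG

Answer: LQG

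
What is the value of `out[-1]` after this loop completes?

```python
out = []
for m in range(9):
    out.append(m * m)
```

Last element of squares 0 to 8
`out` takes the values: [] → [0] → [0, 1] → [0, 1, 4] → [0, 1, 4, 9] → [0, 1, 4, 9, 16] → [0, 1, 4, 9, 16, 25] → [0, 1, 4, 9, 16, 25, 36] → [0, 1, 4, 9, 16, 25, 36, 49] → [0, 1, 4, 9, 16, 25, 36, 49, 64]
So `out[-1]` = 64

Answer: 64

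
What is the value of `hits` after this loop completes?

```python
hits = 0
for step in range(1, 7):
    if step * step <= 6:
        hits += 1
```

Count numbers where step² ≤ 6
`hits` takes the values: 0 → 1 → 2

Answer: 2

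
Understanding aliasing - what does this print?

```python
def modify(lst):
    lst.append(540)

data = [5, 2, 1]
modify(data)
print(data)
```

Key concept: function modifies passed list.
Step by step:
`data = [5, 2, 1]` → data = [5, 2, 1]
`modify(data)` → data = [5, 2, 1, 540]
`print(data)` → prints [5, 2, 1, 540]

Answer: [5, 2, 1, 540]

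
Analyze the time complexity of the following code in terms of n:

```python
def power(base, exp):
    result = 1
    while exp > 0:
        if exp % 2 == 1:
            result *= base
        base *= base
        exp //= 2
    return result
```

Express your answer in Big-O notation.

This is Exponentiation by squaring. Time complexity: O(log n).

Answer: O(log n)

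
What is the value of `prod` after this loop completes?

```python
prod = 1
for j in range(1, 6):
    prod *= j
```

5! = 120
`prod` takes the values: 1 → 2 → 6 → 24 → 120

Answer: 120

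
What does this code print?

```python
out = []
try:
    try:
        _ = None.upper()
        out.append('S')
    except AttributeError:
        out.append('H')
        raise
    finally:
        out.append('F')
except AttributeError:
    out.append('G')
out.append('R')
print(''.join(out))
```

Execution trace: 'H' (inner except AttributeError) → 'F' (inner finally) → 'G' (outer except AttributeError) → 'R' (after the try/except). Output: HFGR

Answer: HFGR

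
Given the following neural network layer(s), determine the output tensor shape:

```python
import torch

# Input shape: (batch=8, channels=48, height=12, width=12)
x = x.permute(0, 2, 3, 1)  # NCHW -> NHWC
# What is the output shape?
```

Input: (8, 48, 12, 12) -> Output: (8, 12, 12, 48)

Answer: (8, 12, 12, 48)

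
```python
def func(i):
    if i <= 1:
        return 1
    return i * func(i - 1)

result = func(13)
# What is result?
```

func(13) = 13 * 12 * 11 * 10 * 9 * 8 * 7 * 6 * 5 * 4 * 3 * 2 * 1 = 6227020800

Answer: 6227020800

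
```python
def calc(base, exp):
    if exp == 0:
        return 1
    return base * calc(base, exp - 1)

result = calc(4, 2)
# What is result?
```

calc(4, 2) = 4 * 4 = 16

Answer: 16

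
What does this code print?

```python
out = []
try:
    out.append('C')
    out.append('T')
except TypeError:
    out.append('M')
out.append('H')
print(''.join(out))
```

Execution trace: 'C' (try body) → 'T' (try body, no exception) → 'H' (after the try/except). Output: CTH

Answer: CTH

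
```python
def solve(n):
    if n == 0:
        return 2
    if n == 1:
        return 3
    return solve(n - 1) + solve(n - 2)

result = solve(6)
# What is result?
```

Build up from base cases: solve(0)=2, solve(1)=3, solve(2)=5, solve(3)=8, solve(4)=13, solve(5)=21, solve(6)=34

Answer: 34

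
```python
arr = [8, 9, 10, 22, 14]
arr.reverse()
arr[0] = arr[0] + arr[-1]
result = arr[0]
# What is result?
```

Trace:
`arr = [8, 9, 10, 22, 14]` → arr = [8, 9, 10, 22, 14]
`arr.reverse()` → arr = [14, 22, 10, 9, 8]
`arr[0] = arr[0] + arr[-1]` → arr = [22, 22, 10, 9, 8]
`result = arr[0]` → result = 22
So result = 22

Answer: 22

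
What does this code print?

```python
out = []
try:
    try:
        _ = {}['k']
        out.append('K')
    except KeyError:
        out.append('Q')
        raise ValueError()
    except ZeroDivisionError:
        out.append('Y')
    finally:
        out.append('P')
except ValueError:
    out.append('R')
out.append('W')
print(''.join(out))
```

Execution trace: 'Q' (inner except KeyError) → 'P' (inner finally) → 'R' (outer except ValueError) → 'W' (after the try/except). Output: QPRW

Answer: QPRW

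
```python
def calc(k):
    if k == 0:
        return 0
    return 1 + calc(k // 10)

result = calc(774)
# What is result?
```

Count of digits of 774: 3

Answer: 3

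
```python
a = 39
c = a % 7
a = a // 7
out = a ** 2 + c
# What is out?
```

Trace:
`a = 39` → a = 39
`c = a % 7` → c = 4
`a = a // 7` → a = 5
`out = a ** 2 + c` → out = 29
So out = 29

Answer: 29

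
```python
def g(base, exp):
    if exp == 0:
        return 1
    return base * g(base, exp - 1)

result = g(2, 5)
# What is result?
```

g(2, 5) = 2 * 2 * 2 * 2 * 2 = 32

Answer: 32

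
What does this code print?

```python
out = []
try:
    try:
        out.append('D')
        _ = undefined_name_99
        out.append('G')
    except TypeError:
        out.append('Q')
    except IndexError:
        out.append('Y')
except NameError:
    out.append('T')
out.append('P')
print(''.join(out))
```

Execution trace: 'D' (try body) → 'T' (outer except NameError) → 'P' (after the try/except). Output: DTP

Answer: DTP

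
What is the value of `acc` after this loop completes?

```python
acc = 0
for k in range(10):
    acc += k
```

Sum of 0 to 9 = 45
`acc` takes the values: 0 → 1 → 3 → 6 → 10 → 15 → 21 → 28 → 36 → 45

Answer: 45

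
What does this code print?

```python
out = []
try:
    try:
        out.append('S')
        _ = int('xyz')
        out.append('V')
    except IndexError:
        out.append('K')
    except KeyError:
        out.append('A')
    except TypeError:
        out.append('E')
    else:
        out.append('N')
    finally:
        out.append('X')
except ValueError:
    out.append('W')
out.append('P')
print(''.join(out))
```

Execution trace: 'S' (try body) → 'X' (finally) → 'W' (outer except ValueError) → 'P' (after the try/except). Output: SXWP

Answer: SXWP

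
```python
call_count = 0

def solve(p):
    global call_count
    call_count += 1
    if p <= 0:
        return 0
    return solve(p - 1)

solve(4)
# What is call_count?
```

Linear recursion stepping by 1: 5 calls from p=4 down to ≤0.

Answer: 5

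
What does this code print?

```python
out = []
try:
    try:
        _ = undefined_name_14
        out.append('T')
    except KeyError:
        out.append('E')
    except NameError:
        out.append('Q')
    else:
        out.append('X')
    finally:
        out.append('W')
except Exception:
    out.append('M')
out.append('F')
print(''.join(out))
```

Execution trace: 'Q' (inner except NameError) → 'W' (inner finally) → 'F' (after the try/except). Output: QWF

Answer: QWF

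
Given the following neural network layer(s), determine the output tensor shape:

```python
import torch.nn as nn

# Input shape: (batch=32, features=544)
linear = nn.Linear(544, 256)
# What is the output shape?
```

Input: (32, 544) -> Output: (32, 256)

Answer: (32, 256)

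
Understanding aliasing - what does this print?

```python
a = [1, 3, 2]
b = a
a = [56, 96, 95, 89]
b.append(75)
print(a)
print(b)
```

Key concept: rebinding vs mutation: a is rebound to a new list, b still points at the original.
Step by step:
`a = [1, 3, 2]` → a = [1, 3, 2]
`b = a` → b = [1, 3, 2] (same object as a)
`a = [56, 96, 95, 89]` → a = [56, 96, 95, 89]
`b.append(75)` → b = [1, 3, 2, 75]
`print(a)` → prints [56, 96, 95, 89]
`print(b)` → prints [1, 3, 2, 75]

Answer:
[56, 96, 95, 89]
[1, 3, 2, 75]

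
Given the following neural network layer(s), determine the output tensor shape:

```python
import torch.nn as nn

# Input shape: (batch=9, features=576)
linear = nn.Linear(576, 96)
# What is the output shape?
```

Input: (9, 576) -> Output: (9, 96)

Answer: (9, 96)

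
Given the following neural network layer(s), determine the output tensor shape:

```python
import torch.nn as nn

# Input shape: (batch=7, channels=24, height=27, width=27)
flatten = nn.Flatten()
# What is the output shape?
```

Input: (7, 24, 27, 27) -> Output: (7, 17496)

Answer: (7, 17496)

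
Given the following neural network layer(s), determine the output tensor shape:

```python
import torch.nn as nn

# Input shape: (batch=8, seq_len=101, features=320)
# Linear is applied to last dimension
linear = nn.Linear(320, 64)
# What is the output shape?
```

Input: (8, 101, 320) -> Output: (8, 101, 64)

Answer: (8, 101, 64)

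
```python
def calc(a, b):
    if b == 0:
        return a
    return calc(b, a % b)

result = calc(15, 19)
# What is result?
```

calc(15, 19) -> calc(19, 15) -> calc(15, 4) -> calc(4, 3) -> calc(3, 1) -> calc(1, 0) -> 1

Answer: 1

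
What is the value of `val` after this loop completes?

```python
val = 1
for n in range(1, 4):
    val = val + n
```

Start at 1, add 1 through 3
`val` takes the values: 1 → 2 → 4 → 7

Answer: 7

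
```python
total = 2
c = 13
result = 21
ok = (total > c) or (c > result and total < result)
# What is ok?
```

Trace:
`total = 2` → total = 2
`c = 13` → c = 13
`result = 21` → result = 21
`ok = (total > c) or (c > result and total < result)` → ok = False
So ok = False

Answer: False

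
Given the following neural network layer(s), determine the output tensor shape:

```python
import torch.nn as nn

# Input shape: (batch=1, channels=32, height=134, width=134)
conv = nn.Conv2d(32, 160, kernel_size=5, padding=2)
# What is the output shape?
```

Input: (1, 32, 134, 134) -> Output: (1, 160, 134, 134)

Answer: (1, 160, 134, 134)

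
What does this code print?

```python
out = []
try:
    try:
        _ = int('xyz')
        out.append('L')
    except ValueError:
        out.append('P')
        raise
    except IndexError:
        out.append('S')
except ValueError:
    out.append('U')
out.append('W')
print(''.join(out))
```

Execution trace: 'P' (inner except ValueError) → 'U' (outer except ValueError) → 'W' (after the try/except). Output: PUW

Answer: PUW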